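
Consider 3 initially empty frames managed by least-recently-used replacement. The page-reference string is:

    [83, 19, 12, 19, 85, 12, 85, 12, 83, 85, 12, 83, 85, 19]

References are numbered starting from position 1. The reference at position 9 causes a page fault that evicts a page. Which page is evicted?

pos 1: 83 → miss, frames (83)
pos 2: 19 → miss, frames (83 19)
pos 3: 12 → miss, frames (83 19 12)
pos 4: 19 → hit
pos 5: 85 → miss, evict 83, frames (12 19 85)
pos 6: 12 → hit
pos 7: 85 → hit
pos 8: 12 → hit
pos 9: 83 → miss, evict 19, frames (85 12 83)
At position 9, page 19 is evicted.

19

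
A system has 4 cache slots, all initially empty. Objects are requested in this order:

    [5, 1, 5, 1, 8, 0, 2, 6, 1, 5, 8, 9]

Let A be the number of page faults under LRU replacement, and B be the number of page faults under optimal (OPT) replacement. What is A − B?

Under LRU: F F . . F F F F F F F F → 10 faults.
Under OPT: F F . . F F F F . . . F → 7 faults.
A − B = 10 − 7 = 3.

3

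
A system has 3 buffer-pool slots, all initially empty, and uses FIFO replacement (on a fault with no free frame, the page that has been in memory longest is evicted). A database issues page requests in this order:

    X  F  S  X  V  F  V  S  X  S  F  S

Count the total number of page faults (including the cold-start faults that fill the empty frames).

X → miss, frames {X}
F → miss, frames {X,F}
S → miss, frames {X,F,S}
X → hit
V → miss, evict X, frames {F,S,V}
F → hit
V → hit
S → hit
X → miss, evict F, frames {S,V,X}
S → hit
F → miss, evict S, frames {V,X,F}
S → miss, evict V, frames {X,F,S}
Page faults: 7.

7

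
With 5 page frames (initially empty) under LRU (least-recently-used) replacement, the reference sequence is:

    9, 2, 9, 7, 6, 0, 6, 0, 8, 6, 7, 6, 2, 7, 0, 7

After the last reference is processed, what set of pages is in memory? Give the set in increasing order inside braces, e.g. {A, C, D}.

{0, 2, 6, 7, 8}

9 -> fault, frames [9]
2 -> fault, frames [9, 2]
9 -> hit
7 -> fault, frames [2, 9, 7]
6 -> fault, frames [2, 9, 7, 6]
0 -> fault, frames [2, 9, 7, 6, 0]
6 -> hit
0 -> hit
8 -> fault, evict 2, frames [9, 7, 6, 0, 8]
6 -> hit
7 -> hit
6 -> hit
2 -> fault, evict 9, frames [0, 8, 7, 6, 2]
7 -> hit
0 -> hit
7 -> hit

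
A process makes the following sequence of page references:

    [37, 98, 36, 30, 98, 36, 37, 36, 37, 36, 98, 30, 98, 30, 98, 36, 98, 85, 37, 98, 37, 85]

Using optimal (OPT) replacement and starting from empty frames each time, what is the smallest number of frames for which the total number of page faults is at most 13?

2

f=1: 22 faults
f=2: 12 faults
f=3: 8 faults
f=4: 5 faults
f=5: 5 faults
Smallest f with faults ≤ 13 is 2.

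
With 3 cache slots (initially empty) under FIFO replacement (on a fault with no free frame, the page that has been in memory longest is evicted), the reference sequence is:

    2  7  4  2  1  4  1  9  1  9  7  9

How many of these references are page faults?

2: miss, frames {2}
7: miss, frames {2,7}
4: miss, frames {2,7,4}
2: hit
1: miss, evict 2, frames {7,4,1}
4: hit
1: hit
9: miss, evict 7, frames {4,1,9}
1: hit
9: hit
7: miss, evict 4, frames {1,9,7}
9: hit
Page faults: 6.

6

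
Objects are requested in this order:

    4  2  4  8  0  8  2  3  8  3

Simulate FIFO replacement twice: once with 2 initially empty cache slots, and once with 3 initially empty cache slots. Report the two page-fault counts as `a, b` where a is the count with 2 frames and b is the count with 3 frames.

2 frames: F F . F F . F F F . → 7 faults.
3 frames: F F . F F . . F . . → 5 faults.
5 < 7: adding a frame reduced faults, as is typical.

7, 5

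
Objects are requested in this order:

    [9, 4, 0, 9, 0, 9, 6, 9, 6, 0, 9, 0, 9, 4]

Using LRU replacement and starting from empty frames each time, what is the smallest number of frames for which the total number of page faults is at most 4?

f=1: 14 faults
f=2: 8 faults
f=3: 5 faults
f=4: 4 faults
Smallest f with faults ≤ 4 is 4.

4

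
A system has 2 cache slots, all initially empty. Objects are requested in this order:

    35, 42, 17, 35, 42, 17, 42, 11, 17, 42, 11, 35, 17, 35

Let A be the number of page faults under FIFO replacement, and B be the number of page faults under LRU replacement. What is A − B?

-2

Under FIFO: F F F F F F . F . F . F F . → 10 faults.
Under LRU: F F F F F F . F F F F F F . → 12 faults.
A − B = 10 − 12 = -2.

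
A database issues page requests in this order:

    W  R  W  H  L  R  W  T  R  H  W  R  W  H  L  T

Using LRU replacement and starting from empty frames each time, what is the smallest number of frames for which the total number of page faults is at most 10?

4

f=1: 16 faults
f=2: 14 faults
f=3: 11 faults
f=4: 8 faults
f=5: 5 faults
Smallest f with faults ≤ 10 is 4.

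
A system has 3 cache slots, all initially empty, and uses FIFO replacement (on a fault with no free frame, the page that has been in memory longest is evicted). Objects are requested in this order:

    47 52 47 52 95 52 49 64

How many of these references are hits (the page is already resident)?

3

47: fault, frames [47]
52: fault, frames [47, 52]
47: hit
52: hit
95: fault, frames [47, 52, 95]
52: hit
49: fault, evict 47, frames [52, 95, 49]
64: fault, evict 52, frames [95, 49, 64]
Hits: 3.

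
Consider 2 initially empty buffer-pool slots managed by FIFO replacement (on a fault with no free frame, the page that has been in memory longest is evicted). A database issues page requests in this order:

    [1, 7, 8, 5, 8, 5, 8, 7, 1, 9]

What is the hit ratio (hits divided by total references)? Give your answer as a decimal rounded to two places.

1: miss, frames {1}
7: miss, frames {1,7}
8: miss, evict 1, frames {7,8}
5: miss, evict 7, frames {8,5}
8: hit
5: hit
8: hit
7: miss, evict 8, frames {5,7}
1: miss, evict 5, frames {7,1}
9: miss, evict 7, frames {1,9}
Hits: 3 of 10 references → 3/10 = 0.3000.

0.30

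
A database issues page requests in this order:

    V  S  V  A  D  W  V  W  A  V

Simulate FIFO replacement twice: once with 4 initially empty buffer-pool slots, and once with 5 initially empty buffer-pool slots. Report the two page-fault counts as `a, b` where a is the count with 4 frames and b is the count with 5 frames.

4 frames: F F . F F F F . . . → 6 faults.
5 frames: F F . F F F . . . . → 5 faults.
5 < 6: adding a frame reduced faults, as is typical.

6, 5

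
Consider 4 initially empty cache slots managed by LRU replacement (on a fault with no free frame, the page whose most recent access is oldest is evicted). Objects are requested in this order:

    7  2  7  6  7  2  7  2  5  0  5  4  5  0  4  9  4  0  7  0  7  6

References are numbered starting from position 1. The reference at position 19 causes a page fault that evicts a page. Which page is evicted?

pos 1: 7 -> miss, frames (7)
pos 2: 2 -> miss, frames (7 2)
pos 3: 7 -> hit
pos 4: 6 -> miss, frames (2 7 6)
pos 5: 7 -> hit
pos 6: 2 -> hit
pos 7: 7 -> hit
pos 8: 2 -> hit
pos 9: 5 -> miss, frames (6 7 2 5)
pos 10: 0 -> miss, evict 6, frames (7 2 5 0)
pos 11: 5 -> hit
pos 12: 4 -> miss, evict 7, frames (2 0 5 4)
pos 13: 5 -> hit
pos 14: 0 -> hit
pos 15: 4 -> hit
pos 16: 9 -> miss, evict 2, frames (5 0 4 9)
pos 17: 4 -> hit
pos 18: 0 -> hit
pos 19: 7 -> miss, evict 5, frames (9 4 0 7)
At position 19, page 5 is evicted.

5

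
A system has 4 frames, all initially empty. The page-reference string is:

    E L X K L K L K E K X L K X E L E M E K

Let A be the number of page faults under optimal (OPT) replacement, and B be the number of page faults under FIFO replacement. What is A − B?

Under OPT: F F F F . . . . . . . . . . . . . F . . → 5 faults.
Under FIFO: F F F F . . . . . . . . . . . . . F F . → 6 faults.
A − B = 5 − 6 = -1.

-1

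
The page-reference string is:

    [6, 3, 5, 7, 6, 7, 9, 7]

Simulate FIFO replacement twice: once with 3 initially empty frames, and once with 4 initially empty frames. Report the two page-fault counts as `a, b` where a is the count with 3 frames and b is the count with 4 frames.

3 frames: F F F F F . F . → 6 faults.
4 frames: F F F F . . F . → 5 faults.
5 < 6: adding a frame reduced faults, as is typical.

6, 5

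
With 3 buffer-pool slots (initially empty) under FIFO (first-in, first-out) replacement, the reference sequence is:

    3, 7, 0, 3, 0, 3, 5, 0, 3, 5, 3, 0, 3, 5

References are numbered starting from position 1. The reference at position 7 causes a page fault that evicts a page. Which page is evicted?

pos 1: 3 → miss, frames (3)
pos 2: 7 → miss, frames (3 7)
pos 3: 0 → miss, frames (3 7 0)
pos 4: 3 → hit
pos 5: 0 → hit
pos 6: 3 → hit
pos 7: 5 → miss, evict 3, frames (7 0 5)
At position 7, page 3 is evicted.

3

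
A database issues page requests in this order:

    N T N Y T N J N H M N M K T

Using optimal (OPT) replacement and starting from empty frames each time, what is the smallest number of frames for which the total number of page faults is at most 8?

3

f=1: 14 faults
f=2: 9 faults
f=3: 7 faults
f=4: 7 faults
f=5: 7 faults
f=6: 7 faults
f=7: 7 faults
Smallest f with faults ≤ 8 is 3.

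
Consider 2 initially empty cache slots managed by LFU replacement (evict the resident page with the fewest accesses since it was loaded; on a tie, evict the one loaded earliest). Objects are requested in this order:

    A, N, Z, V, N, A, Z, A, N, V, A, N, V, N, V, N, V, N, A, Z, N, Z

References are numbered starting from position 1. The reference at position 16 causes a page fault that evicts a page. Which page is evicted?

pos 1: A → miss, frames {A}
pos 2: N → miss, frames {A,N}
pos 3: Z → miss, evict A, frames {N,Z}
pos 4: V → miss, evict N, frames {Z,V}
pos 5: N → miss, evict Z, frames {V,N}
pos 6: A → miss, evict V, frames {N,A}
pos 7: Z → miss, evict N, frames {A,Z}
pos 8: A → hit
pos 9: N → miss, evict Z, frames {A,N}
pos 10: V → miss, evict N, frames {A,V}
pos 11: A → hit
pos 12: N → miss, evict V, frames {A,N}
pos 13: V → miss, evict N, frames {A,V}
pos 14: N → miss, evict V, frames {A,N}
pos 15: V → miss, evict N, frames {A,V}
pos 16: N → miss, evict V, frames {A,N}
At position 16, page V is evicted.

V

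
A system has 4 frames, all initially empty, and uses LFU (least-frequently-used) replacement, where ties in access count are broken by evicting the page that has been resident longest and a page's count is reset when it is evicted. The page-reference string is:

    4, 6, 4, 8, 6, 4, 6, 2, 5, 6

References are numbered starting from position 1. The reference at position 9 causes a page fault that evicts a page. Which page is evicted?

8

pos 1: 4: miss, frames (4)
pos 2: 6: miss, frames (4 6)
pos 3: 4: hit
pos 4: 8: miss, frames (4 6 8)
pos 5: 6: hit
pos 6: 4: hit
pos 7: 6: hit
pos 8: 2: miss, frames (4 6 8 2)
pos 9: 5: miss, evict 8, frames (4 6 2 5)
At position 9, page 8 is evicted.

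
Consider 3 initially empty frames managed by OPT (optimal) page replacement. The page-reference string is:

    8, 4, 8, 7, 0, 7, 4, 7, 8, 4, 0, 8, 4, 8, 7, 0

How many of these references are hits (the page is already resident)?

10

8: fault, frames {8}
4: fault, frames {8,4}
8: hit
7: fault, frames {8,4,7}
0: fault, evict 8, frames {4,7,0}
7: hit
4: hit
7: hit
8: fault, evict 7, frames {4,0,8}
4: hit
0: hit
8: hit
4: hit
8: hit
7: fault, evict 8, frames {4,0,7}
0: hit
Hits: 10.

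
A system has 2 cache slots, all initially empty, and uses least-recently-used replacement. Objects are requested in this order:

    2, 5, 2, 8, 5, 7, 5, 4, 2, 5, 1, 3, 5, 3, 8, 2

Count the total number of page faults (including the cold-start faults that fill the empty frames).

2 -> miss, frames (2)
5 -> miss, frames (2 5)
2 -> hit
8 -> miss, evict 5, frames (2 8)
5 -> miss, evict 2, frames (8 5)
7 -> miss, evict 8, frames (5 7)
5 -> hit
4 -> miss, evict 7, frames (5 4)
2 -> miss, evict 5, frames (4 2)
5 -> miss, evict 4, frames (2 5)
1 -> miss, evict 2, frames (5 1)
3 -> miss, evict 5, frames (1 3)
5 -> miss, evict 1, frames (3 5)
3 -> hit
8 -> miss, evict 5, frames (3 8)
2 -> miss, evict 3, frames (8 2)
Page faults: 13.

13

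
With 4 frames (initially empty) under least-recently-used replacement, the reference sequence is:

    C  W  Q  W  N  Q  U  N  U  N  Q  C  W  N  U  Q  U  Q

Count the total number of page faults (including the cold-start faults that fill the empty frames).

9

C → fault, frames {C}
W → fault, frames {C,W}
Q → fault, frames {C,W,Q}
W → hit
N → fault, frames {C,Q,W,N}
Q → hit
U → fault, evict C, frames {W,N,Q,U}
N → hit
U → hit
N → hit
Q → hit
C → fault, evict W, frames {U,N,Q,C}
W → fault, evict U, frames {N,Q,C,W}
N → hit
U → fault, evict Q, frames {C,W,N,U}
Q → fault, evict C, frames {W,N,U,Q}
U → hit
Q → hit
Page faults: 9.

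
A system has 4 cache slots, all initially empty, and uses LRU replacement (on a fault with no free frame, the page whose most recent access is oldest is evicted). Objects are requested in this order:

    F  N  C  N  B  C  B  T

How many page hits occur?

F → fault, frames (F)
N → fault, frames (F N)
C → fault, frames (F N C)
N → hit
B → fault, frames (F C N B)
C → hit
B → hit
T → fault, evict F, frames (N C B T)
Hits: 3.

3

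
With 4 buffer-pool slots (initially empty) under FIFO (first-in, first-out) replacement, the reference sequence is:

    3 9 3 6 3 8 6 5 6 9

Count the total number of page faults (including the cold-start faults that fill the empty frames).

5

3: fault, frames (3)
9: fault, frames (3 9)
3: hit
6: fault, frames (3 9 6)
3: hit
8: fault, frames (3 9 6 8)
6: hit
5: fault, evict 3, frames (9 6 8 5)
6: hit
9: hit
Page faults: 5.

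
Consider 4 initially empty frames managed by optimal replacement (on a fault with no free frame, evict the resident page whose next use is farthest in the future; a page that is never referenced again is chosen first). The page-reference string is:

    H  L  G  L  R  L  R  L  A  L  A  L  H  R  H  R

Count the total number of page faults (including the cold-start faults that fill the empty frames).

H -> fault, frames (H)
L -> fault, frames (H L)
G -> fault, frames (H L G)
L -> hit
R -> fault, frames (H L G R)
L -> hit
R -> hit
L -> hit
A -> fault, evict G, frames (H L R A)
L -> hit
A -> hit
L -> hit
H -> hit
R -> hit
H -> hit
R -> hit
Page faults: 5.

5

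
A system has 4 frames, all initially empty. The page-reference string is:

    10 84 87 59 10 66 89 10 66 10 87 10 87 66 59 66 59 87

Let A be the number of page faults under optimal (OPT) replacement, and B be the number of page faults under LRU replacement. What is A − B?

-1

Under OPT: F F F F . F F . . . . . . . F . . . → 7 faults.
Under LRU: F F F F . F F . . . F . . . F . . . → 8 faults.
A − B = 7 − 8 = -1.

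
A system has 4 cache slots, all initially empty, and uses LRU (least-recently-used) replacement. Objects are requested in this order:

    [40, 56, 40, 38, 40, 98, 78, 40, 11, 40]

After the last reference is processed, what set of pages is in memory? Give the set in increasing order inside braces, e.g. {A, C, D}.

40 → miss, frames {40}
56 → miss, frames {40,56}
40 → hit
38 → miss, frames {56,40,38}
40 → hit
98 → miss, frames {56,38,40,98}
78 → miss, evict 56, frames {38,40,98,78}
40 → hit
11 → miss, evict 38, frames {98,78,40,11}
40 → hit

{11, 40, 78, 98}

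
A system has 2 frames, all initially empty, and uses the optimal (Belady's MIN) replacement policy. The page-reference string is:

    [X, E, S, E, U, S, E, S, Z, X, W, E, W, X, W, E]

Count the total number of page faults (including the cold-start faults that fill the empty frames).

X: fault, frames {X}
E: fault, frames {X,E}
S: fault, evict X, frames {E,S}
E: hit
U: fault, evict E, frames {S,U}
S: hit
E: fault, evict U, frames {S,E}
S: hit
Z: fault, evict S, frames {E,Z}
X: fault, evict Z, frames {E,X}
W: fault, evict X, frames {E,W}
E: hit
W: hit
X: fault, evict E, frames {W,X}
W: hit
E: fault, evict X, frames {W,E}
Page faults: 10.

10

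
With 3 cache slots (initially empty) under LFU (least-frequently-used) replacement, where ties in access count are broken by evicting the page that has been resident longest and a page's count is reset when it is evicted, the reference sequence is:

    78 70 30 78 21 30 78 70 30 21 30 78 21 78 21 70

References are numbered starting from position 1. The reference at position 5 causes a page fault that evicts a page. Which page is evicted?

pos 1: 78 → fault, frames (78)
pos 2: 70 → fault, frames (78 70)
pos 3: 30 → fault, frames (78 70 30)
pos 4: 78 → hit
pos 5: 21 → fault, evict 70, frames (78 30 21)
At position 5, page 70 is evicted.

70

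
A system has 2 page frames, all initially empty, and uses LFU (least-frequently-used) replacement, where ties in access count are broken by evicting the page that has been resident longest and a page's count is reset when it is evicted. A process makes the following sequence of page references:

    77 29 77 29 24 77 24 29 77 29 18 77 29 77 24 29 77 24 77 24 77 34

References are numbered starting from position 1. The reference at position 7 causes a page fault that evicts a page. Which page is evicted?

pos 1: 77 -> fault, frames [77]
pos 2: 29 -> fault, frames [77, 29]
pos 3: 77 -> hit
pos 4: 29 -> hit
pos 5: 24 -> fault, evict 77, frames [29, 24]
pos 6: 77 -> fault, evict 24, frames [29, 77]
pos 7: 24 -> fault, evict 77, frames [29, 24]
At position 7, page 77 is evicted.

77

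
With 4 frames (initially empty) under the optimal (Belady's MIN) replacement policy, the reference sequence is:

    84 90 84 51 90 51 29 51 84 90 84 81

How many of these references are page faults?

5

84 → miss, frames [84]
90 → miss, frames [84, 90]
84 → hit
51 → miss, frames [84, 90, 51]
90 → hit
51 → hit
29 → miss, frames [84, 90, 51, 29]
51 → hit
84 → hit
90 → hit
84 → hit
81 → miss, evict 29, frames [84, 90, 51, 81]
Page faults: 5.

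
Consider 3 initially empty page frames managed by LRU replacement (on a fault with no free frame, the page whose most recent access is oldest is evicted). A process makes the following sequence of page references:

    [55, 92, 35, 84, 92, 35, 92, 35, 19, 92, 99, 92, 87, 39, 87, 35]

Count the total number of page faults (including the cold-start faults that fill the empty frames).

55 → fault, frames {55}
92 → fault, frames {55,92}
35 → fault, frames {55,92,35}
84 → fault, evict 55, frames {92,35,84}
92 → hit
35 → hit
92 → hit
35 → hit
19 → fault, evict 84, frames {92,35,19}
92 → hit
99 → fault, evict 35, frames {19,92,99}
92 → hit
87 → fault, evict 19, frames {99,92,87}
39 → fault, evict 99, frames {92,87,39}
87 → hit
35 → fault, evict 92, frames {39,87,35}
Page faults: 9.

9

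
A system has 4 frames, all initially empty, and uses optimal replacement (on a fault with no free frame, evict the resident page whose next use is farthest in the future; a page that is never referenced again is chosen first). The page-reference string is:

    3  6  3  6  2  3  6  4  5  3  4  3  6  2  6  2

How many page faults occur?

6

3: miss, frames (3)
6: miss, frames (3 6)
3: hit
6: hit
2: miss, frames (3 6 2)
3: hit
6: hit
4: miss, frames (3 6 2 4)
5: miss, evict 2, frames (3 6 4 5)
3: hit
4: hit
3: hit
6: hit
2: miss, evict 5, frames (3 6 4 2)
6: hit
2: hit
Page faults: 6.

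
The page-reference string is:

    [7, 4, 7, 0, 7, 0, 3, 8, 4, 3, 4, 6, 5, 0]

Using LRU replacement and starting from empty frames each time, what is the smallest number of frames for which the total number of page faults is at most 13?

2

f=1: 14 faults
f=2: 10 faults
f=3: 9 faults
f=4: 9 faults
f=5: 8 faults
f=6: 7 faults
f=7: 7 faults
Smallest f with faults ≤ 13 is 2.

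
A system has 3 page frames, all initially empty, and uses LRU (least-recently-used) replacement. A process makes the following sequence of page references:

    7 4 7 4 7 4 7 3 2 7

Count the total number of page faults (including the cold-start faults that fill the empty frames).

7 → fault, frames (7)
4 → fault, frames (7 4)
7 → hit
4 → hit
7 → hit
4 → hit
7 → hit
3 → fault, frames (4 7 3)
2 → fault, evict 4, frames (7 3 2)
7 → hit
Page faults: 4.

4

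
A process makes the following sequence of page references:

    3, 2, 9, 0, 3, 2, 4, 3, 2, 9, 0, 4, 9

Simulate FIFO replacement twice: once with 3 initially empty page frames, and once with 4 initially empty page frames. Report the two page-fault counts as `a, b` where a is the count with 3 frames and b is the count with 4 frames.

3 frames: F F F F F F F . . F F . . → 9 faults.
4 frames: F F F F . . F F F F F F . → 10 faults.
10 > 9: adding a frame increased faults — Belady's anomaly.

9, 10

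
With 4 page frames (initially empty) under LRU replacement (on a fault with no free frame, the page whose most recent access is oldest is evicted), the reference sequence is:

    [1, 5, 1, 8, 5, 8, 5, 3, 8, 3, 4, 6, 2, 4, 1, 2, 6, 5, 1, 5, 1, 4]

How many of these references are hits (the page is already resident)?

12

1 → fault, frames [1]
5 → fault, frames [1, 5]
1 → hit
8 → fault, frames [5, 1, 8]
5 → hit
8 → hit
5 → hit
3 → fault, frames [1, 8, 5, 3]
8 → hit
3 → hit
4 → fault, evict 1, frames [5, 8, 3, 4]
6 → fault, evict 5, frames [8, 3, 4, 6]
2 → fault, evict 8, frames [3, 4, 6, 2]
4 → hit
1 → fault, evict 3, frames [6, 2, 4, 1]
2 → hit
6 → hit
5 → fault, evict 4, frames [1, 2, 6, 5]
1 → hit
5 → hit
1 → hit
4 → fault, evict 2, frames [6, 5, 1, 4]
Hits: 12.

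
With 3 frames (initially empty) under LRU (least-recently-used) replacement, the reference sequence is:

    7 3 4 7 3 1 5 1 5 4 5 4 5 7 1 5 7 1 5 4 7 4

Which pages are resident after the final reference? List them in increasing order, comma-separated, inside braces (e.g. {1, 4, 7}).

7 → fault, frames (7)
3 → fault, frames (7 3)
4 → fault, frames (7 3 4)
7 → hit
3 → hit
1 → fault, evict 4, frames (7 3 1)
5 → fault, evict 7, frames (3 1 5)
1 → hit
5 → hit
4 → fault, evict 3, frames (1 5 4)
5 → hit
4 → hit
5 → hit
7 → fault, evict 1, frames (4 5 7)
1 → fault, evict 4, frames (5 7 1)
5 → hit
7 → hit
1 → hit
5 → hit
4 → fault, evict 7, frames (1 5 4)
7 → fault, evict 1, frames (5 4 7)
4 → hit

{4, 5, 7}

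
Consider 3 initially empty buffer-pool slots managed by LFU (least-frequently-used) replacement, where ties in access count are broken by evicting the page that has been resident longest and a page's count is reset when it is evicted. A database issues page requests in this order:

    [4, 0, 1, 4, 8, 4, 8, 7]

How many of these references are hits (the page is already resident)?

3

4 -> fault, frames (4)
0 -> fault, frames (4 0)
1 -> fault, frames (4 0 1)
4 -> hit
8 -> fault, evict 0, frames (4 1 8)
4 -> hit
8 -> hit
7 -> fault, evict 1, frames (4 8 7)
Hits: 3.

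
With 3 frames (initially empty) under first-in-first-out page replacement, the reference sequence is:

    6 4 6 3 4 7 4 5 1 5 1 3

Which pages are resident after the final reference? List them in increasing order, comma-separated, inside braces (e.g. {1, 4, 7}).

6 → miss, frames (6)
4 → miss, frames (6 4)
6 → hit
3 → miss, frames (6 4 3)
4 → hit
7 → miss, evict 6, frames (4 3 7)
4 → hit
5 → miss, evict 4, frames (3 7 5)
1 → miss, evict 3, frames (7 5 1)
5 → hit
1 → hit
3 → miss, evict 7, frames (5 1 3)

{1, 3, 5}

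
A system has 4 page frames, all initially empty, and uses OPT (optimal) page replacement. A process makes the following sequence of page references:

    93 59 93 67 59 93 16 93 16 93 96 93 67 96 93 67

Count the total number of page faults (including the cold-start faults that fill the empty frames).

5

93 -> miss, frames [93]
59 -> miss, frames [93, 59]
93 -> hit
67 -> miss, frames [93, 59, 67]
59 -> hit
93 -> hit
16 -> miss, frames [93, 59, 67, 16]
93 -> hit
16 -> hit
93 -> hit
96 -> miss, evict 16, frames [93, 59, 67, 96]
93 -> hit
67 -> hit
96 -> hit
93 -> hit
67 -> hit
Page faults: 5.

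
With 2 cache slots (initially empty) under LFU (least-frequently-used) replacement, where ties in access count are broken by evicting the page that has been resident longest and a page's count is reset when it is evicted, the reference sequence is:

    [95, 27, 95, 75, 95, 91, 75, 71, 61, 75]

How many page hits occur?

95 → fault, frames (95)
27 → fault, frames (95 27)
95 → hit
75 → fault, evict 27, frames (95 75)
95 → hit
91 → fault, evict 75, frames (95 91)
75 → fault, evict 91, frames (95 75)
71 → fault, evict 75, frames (95 71)
61 → fault, evict 71, frames (95 61)
75 → fault, evict 61, frames (95 75)
Hits: 2.

2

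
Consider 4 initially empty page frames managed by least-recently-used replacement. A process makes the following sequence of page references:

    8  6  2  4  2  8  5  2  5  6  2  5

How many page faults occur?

6

8 -> fault, frames (8)
6 -> fault, frames (8 6)
2 -> fault, frames (8 6 2)
4 -> fault, frames (8 6 2 4)
2 -> hit
8 -> hit
5 -> fault, evict 6, frames (4 2 8 5)
2 -> hit
5 -> hit
6 -> fault, evict 4, frames (8 2 5 6)
2 -> hit
5 -> hit
Page faults: 6.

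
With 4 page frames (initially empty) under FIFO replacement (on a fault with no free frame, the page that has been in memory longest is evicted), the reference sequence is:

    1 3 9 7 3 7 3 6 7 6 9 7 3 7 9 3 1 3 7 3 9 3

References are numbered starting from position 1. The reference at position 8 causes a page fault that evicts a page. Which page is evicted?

1

pos 1: 1 → miss, frames {1}
pos 2: 3 → miss, frames {1,3}
pos 3: 9 → miss, frames {1,3,9}
pos 4: 7 → miss, frames {1,3,9,7}
pos 5: 3 → hit
pos 6: 7 → hit
pos 7: 3 → hit
pos 8: 6 → miss, evict 1, frames {3,9,7,6}
At position 8, page 1 is evicted.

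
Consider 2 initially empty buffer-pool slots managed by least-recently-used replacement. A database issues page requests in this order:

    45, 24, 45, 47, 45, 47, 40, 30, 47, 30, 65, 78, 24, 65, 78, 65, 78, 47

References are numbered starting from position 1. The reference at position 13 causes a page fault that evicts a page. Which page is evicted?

pos 1: 45: fault, frames (45)
pos 2: 24: fault, frames (45 24)
pos 3: 45: hit
pos 4: 47: fault, evict 24, frames (45 47)
pos 5: 45: hit
pos 6: 47: hit
pos 7: 40: fault, evict 45, frames (47 40)
pos 8: 30: fault, evict 47, frames (40 30)
pos 9: 47: fault, evict 40, frames (30 47)
pos 10: 30: hit
pos 11: 65: fault, evict 47, frames (30 65)
pos 12: 78: fault, evict 30, frames (65 78)
pos 13: 24: fault, evict 65, frames (78 24)
At position 13, page 65 is evicted.

65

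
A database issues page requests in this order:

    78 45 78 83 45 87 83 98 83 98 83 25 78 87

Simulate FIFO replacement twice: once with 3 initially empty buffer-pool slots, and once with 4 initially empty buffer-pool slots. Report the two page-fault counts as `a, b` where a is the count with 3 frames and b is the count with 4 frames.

3 frames: F F . F . F . F . . . F F F → 8 faults.
4 frames: F F . F . F . F . . . F F . → 7 faults.
7 < 8: adding a frame reduced faults, as is typical.

8, 7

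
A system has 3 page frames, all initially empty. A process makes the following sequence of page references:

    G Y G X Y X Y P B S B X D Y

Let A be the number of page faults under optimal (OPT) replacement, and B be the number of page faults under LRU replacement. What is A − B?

-1

Under OPT: F F . F . . . F F F . . F F → 8 faults.
Under LRU: F F . F . . . F F F . F F F → 9 faults.
A − B = 8 − 9 = -1.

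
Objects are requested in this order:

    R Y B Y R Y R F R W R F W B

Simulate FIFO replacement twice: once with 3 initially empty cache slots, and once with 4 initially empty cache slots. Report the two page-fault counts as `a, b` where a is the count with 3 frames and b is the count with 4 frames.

3 frames: F F F . . . . F F F . . . F → 7 faults.
4 frames: F F F . . . . F . F F . . . → 6 faults.
6 < 7: adding a frame reduced faults, as is typical.

7, 6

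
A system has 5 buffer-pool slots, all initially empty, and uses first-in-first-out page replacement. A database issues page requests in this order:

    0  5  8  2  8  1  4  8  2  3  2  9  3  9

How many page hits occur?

0 → miss, frames [0]
5 → miss, frames [0, 5]
8 → miss, frames [0, 5, 8]
2 → miss, frames [0, 5, 8, 2]
8 → hit
1 → miss, frames [0, 5, 8, 2, 1]
4 → miss, evict 0, frames [5, 8, 2, 1, 4]
8 → hit
2 → hit
3 → miss, evict 5, frames [8, 2, 1, 4, 3]
2 → hit
9 → miss, evict 8, frames [2, 1, 4, 3, 9]
3 → hit
9 → hit
Hits: 6.

6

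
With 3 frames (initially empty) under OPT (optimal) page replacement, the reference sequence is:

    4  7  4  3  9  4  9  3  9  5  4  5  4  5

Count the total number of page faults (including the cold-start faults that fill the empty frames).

5

4 → fault, frames {4}
7 → fault, frames {4,7}
4 → hit
3 → fault, frames {4,7,3}
9 → fault, evict 7, frames {4,3,9}
4 → hit
9 → hit
3 → hit
9 → hit
5 → fault, evict 9, frames {4,3,5}
4 → hit
5 → hit
4 → hit
5 → hit
Page faults: 5.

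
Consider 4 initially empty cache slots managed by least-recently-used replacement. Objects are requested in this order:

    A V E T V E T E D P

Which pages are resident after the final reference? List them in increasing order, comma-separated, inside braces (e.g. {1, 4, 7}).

{D, E, P, T}

A -> fault, frames [A]
V -> fault, frames [A, V]
E -> fault, frames [A, V, E]
T -> fault, frames [A, V, E, T]
V -> hit
E -> hit
T -> hit
E -> hit
D -> fault, evict A, frames [V, T, E, D]
P -> fault, evict V, frames [T, E, D, P]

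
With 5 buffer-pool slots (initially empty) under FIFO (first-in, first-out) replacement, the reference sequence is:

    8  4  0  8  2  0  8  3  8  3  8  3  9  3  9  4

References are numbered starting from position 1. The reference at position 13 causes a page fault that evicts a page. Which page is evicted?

8

pos 1: 8 -> fault, frames {8}
pos 2: 4 -> fault, frames {8,4}
pos 3: 0 -> fault, frames {8,4,0}
pos 4: 8 -> hit
pos 5: 2 -> fault, frames {8,4,0,2}
pos 6: 0 -> hit
pos 7: 8 -> hit
pos 8: 3 -> fault, frames {8,4,0,2,3}
pos 9: 8 -> hit
pos 10: 3 -> hit
pos 11: 8 -> hit
pos 12: 3 -> hit
pos 13: 9 -> fault, evict 8, frames {4,0,2,3,9}
At position 13, page 8 is evicted.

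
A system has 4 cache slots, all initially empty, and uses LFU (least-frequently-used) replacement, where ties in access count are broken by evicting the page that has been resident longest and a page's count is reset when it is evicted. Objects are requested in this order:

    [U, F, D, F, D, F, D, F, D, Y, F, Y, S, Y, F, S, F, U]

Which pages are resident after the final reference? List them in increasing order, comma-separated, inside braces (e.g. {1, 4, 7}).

{D, F, U, Y}

U → miss, frames [U]
F → miss, frames [U, F]
D → miss, frames [U, F, D]
F → hit
D → hit
F → hit
D → hit
F → hit
D → hit
Y → miss, frames [U, F, D, Y]
F → hit
Y → hit
S → miss, evict U, frames [F, D, Y, S]
Y → hit
F → hit
S → hit
F → hit
U → miss, evict S, frames [F, D, Y, U]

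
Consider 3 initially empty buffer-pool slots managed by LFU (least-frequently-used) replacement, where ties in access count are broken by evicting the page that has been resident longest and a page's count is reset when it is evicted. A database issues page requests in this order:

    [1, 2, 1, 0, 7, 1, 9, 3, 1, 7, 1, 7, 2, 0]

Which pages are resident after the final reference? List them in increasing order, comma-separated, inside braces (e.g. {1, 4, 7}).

1 -> fault, frames {1}
2 -> fault, frames {1,2}
1 -> hit
0 -> fault, frames {1,2,0}
7 -> fault, evict 2, frames {1,0,7}
1 -> hit
9 -> fault, evict 0, frames {1,7,9}
3 -> fault, evict 7, frames {1,9,3}
1 -> hit
7 -> fault, evict 9, frames {1,3,7}
1 -> hit
7 -> hit
2 -> fault, evict 3, frames {1,7,2}
0 -> fault, evict 2, frames {1,7,0}

{0, 1, 7}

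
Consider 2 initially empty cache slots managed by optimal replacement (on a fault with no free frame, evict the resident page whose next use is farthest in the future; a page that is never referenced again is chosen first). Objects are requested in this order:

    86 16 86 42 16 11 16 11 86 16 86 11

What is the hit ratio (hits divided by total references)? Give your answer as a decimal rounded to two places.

0.50

86 → miss, frames {86}
16 → miss, frames {86,16}
86 → hit
42 → miss, evict 86, frames {16,42}
16 → hit
11 → miss, evict 42, frames {16,11}
16 → hit
11 → hit
86 → miss, evict 11, frames {16,86}
16 → hit
86 → hit
11 → miss, evict 86, frames {16,11}
Hits: 6 of 12 references → 6/12 = 0.5000.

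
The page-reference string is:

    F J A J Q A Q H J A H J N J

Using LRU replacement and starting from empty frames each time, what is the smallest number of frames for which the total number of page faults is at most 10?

3

f=1: 14 faults
f=2: 11 faults
f=3: 8 faults
f=4: 6 faults
f=5: 6 faults
f=6: 6 faults
Smallest f with faults ≤ 10 is 3.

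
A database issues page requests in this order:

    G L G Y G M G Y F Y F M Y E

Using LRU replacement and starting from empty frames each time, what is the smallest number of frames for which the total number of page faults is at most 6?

4

f=1: 14 faults
f=2: 9 faults
f=3: 7 faults
f=4: 6 faults
f=5: 6 faults
f=6: 6 faults
Smallest f with faults ≤ 6 is 4.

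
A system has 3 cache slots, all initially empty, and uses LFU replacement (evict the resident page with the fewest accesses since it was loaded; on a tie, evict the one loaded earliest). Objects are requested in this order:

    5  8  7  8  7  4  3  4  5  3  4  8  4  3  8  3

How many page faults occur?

5: miss, frames {5}
8: miss, frames {5,8}
7: miss, frames {5,8,7}
8: hit
7: hit
4: miss, evict 5, frames {8,7,4}
3: miss, evict 4, frames {8,7,3}
4: miss, evict 3, frames {8,7,4}
5: miss, evict 4, frames {8,7,5}
3: miss, evict 5, frames {8,7,3}
4: miss, evict 3, frames {8,7,4}
8: hit
4: hit
3: miss, evict 7, frames {8,4,3}
8: hit
3: hit
Page faults: 10.

10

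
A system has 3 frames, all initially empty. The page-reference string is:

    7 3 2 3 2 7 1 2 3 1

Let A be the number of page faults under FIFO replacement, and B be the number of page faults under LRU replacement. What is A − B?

-1

Under FIFO: F F F . . . F . . . → 4 faults.
Under LRU: F F F . . . F . F . → 5 faults.
A − B = 4 − 5 = -1.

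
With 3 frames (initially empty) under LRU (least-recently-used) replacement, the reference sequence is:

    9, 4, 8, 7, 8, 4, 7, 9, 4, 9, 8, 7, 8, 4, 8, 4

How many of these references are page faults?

8

9 → fault, frames (9)
4 → fault, frames (9 4)
8 → fault, frames (9 4 8)
7 → fault, evict 9, frames (4 8 7)
8 → hit
4 → hit
7 → hit
9 → fault, evict 8, frames (4 7 9)
4 → hit
9 → hit
8 → fault, evict 7, frames (4 9 8)
7 → fault, evict 4, frames (9 8 7)
8 → hit
4 → fault, evict 9, frames (7 8 4)
8 → hit
4 → hit
Page faults: 8.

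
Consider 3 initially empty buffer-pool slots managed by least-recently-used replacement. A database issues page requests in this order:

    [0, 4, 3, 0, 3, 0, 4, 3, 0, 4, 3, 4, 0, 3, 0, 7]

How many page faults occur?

0 → miss, frames {0}
4 → miss, frames {0,4}
3 → miss, frames {0,4,3}
0 → hit
3 → hit
0 → hit
4 → hit
3 → hit
0 → hit
4 → hit
3 → hit
4 → hit
0 → hit
3 → hit
0 → hit
7 → miss, evict 4, frames {3,0,7}
Page faults: 4.

4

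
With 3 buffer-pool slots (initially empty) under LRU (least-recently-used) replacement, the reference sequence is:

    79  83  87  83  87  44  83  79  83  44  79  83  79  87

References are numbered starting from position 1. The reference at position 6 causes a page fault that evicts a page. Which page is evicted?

79

pos 1: 79: miss, frames {79}
pos 2: 83: miss, frames {79,83}
pos 3: 87: miss, frames {79,83,87}
pos 4: 83: hit
pos 5: 87: hit
pos 6: 44: miss, evict 79, frames {83,87,44}
At position 6, page 79 is evicted.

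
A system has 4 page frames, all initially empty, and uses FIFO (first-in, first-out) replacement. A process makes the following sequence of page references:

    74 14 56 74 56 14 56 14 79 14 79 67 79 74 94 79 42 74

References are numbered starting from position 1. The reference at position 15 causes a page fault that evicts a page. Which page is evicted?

pos 1: 74 -> fault, frames (74)
pos 2: 14 -> fault, frames (74 14)
pos 3: 56 -> fault, frames (74 14 56)
pos 4: 74 -> hit
pos 5: 56 -> hit
pos 6: 14 -> hit
pos 7: 56 -> hit
pos 8: 14 -> hit
pos 9: 79 -> fault, frames (74 14 56 79)
pos 10: 14 -> hit
pos 11: 79 -> hit
pos 12: 67 -> fault, evict 74, frames (14 56 79 67)
pos 13: 79 -> hit
pos 14: 74 -> fault, evict 14, frames (56 79 67 74)
pos 15: 94 -> fault, evict 56, frames (79 67 74 94)
At position 15, page 56 is evicted.

56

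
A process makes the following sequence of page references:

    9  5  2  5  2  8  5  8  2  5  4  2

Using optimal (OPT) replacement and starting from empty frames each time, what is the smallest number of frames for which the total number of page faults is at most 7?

f=1: 12 faults
f=2: 6 faults
f=3: 5 faults
f=4: 5 faults
f=5: 5 faults
Smallest f with faults ≤ 7 is 2.

2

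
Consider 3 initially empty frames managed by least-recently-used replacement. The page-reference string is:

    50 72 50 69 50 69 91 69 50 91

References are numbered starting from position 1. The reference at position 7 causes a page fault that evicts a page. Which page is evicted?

72

pos 1: 50 → miss, frames [50]
pos 2: 72 → miss, frames [50, 72]
pos 3: 50 → hit
pos 4: 69 → miss, frames [72, 50, 69]
pos 5: 50 → hit
pos 6: 69 → hit
pos 7: 91 → miss, evict 72, frames [50, 69, 91]
At position 7, page 72 is evicted.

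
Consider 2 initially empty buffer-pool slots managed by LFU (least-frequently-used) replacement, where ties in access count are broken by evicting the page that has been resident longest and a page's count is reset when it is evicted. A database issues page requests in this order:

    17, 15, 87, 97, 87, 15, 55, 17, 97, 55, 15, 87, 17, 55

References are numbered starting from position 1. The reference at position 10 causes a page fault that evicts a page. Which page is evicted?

97

pos 1: 17 -> miss, frames (17)
pos 2: 15 -> miss, frames (17 15)
pos 3: 87 -> miss, evict 17, frames (15 87)
pos 4: 97 -> miss, evict 15, frames (87 97)
pos 5: 87 -> hit
pos 6: 15 -> miss, evict 97, frames (87 15)
pos 7: 55 -> miss, evict 15, frames (87 55)
pos 8: 17 -> miss, evict 55, frames (87 17)
pos 9: 97 -> miss, evict 17, frames (87 97)
pos 10: 55 -> miss, evict 97, frames (87 55)
At position 10, page 97 is evicted.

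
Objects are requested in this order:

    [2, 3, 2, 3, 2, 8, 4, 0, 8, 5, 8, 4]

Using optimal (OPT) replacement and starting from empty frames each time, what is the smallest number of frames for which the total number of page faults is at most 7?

f=1: 12 faults
f=2: 7 faults
f=3: 6 faults
f=4: 6 faults
f=5: 6 faults
f=6: 6 faults
Smallest f with faults ≤ 7 is 2.

2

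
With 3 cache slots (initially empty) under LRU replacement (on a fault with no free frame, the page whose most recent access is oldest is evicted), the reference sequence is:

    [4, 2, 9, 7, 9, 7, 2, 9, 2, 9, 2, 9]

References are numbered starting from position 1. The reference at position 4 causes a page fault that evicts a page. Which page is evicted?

pos 1: 4 -> miss, frames {4}
pos 2: 2 -> miss, frames {4,2}
pos 3: 9 -> miss, frames {4,2,9}
pos 4: 7 -> miss, evict 4, frames {2,9,7}
At position 4, page 4 is evicted.

4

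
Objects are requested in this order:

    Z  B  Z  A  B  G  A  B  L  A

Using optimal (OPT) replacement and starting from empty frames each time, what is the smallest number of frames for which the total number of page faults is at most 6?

f=1: 10 faults
f=2: 6 faults
f=3: 5 faults
f=4: 5 faults
f=5: 5 faults
Smallest f with faults ≤ 6 is 2.

2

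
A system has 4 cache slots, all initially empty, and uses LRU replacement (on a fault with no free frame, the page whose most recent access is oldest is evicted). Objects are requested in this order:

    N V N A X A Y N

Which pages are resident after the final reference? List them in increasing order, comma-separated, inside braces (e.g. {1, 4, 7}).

N: miss, frames (N)
V: miss, frames (N V)
N: hit
A: miss, frames (V N A)
X: miss, frames (V N A X)
A: hit
Y: miss, evict V, frames (N X A Y)
N: hit

{A, N, X, Y}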